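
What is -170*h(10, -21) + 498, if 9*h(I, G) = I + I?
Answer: 1082/9 ≈ 120.22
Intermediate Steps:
h(I, G) = 2*I/9 (h(I, G) = (I + I)/9 = (2*I)/9 = 2*I/9)
-170*h(10, -21) + 498 = -340*10/9 + 498 = -170*20/9 + 498 = -3400/9 + 498 = 1082/9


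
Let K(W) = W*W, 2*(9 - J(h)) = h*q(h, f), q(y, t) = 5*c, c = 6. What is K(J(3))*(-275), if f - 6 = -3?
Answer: -356400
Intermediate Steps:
f = 3 (f = 6 - 3 = 3)
q(y, t) = 30 (q(y, t) = 5*6 = 30)
J(h) = 9 - 15*h (J(h) = 9 - h*30/2 = 9 - 15*h)
K(W) = W**2
K(J(3))*(-275) = (9 - 15*3)**2*(-275) = (9 - 45)**2*(-275) = (-36)**2*(-275) = 1296*(-275) = -356400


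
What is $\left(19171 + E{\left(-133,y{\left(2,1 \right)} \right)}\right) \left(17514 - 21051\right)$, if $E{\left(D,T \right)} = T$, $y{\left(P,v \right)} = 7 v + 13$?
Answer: $-67878567$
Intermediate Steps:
$y{\left(P,v \right)} = 13 + 7 v$
$\left(19171 + E{\left(-133,y{\left(2,1 \right)} \right)}\right) \left(17514 - 21051\right) = \left(19171 + \left(13 + 7 \cdot 1\right)\right) \left(17514 - 21051\right) = \left(19171 + \left(13 + 7\right)\right) \left(-3537\right) = \left(19171 + 20\right) \left(-3537\right) = 19191 \left(-3537\right) = -67878567$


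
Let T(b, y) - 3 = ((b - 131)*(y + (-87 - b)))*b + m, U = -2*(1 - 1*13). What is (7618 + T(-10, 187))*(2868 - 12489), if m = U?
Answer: -1565769645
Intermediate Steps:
U = 24 (U = -2*(1 - 13) = -2*(-12) = 24)
m = 24
T(b, y) = 27 + b*(-131 + b)*(-87 + y - b) (T(b, y) = 3 + (((b - 131)*(y + (-87 - b)))*b + 24) = 3 + (((-131 + b)*(-87 + y - b))*b + 24) = 3 + (b*(-131 + b)*(-87 + y - b) + 24) = 3 + (24 + b*(-131 + b)*(-87 + y - b)) = 27 + b*(-131 + b)*(-87 + y - b))
(7618 + T(-10, 187))*(2868 - 12489) = (7618 + (27 - 1*(-10)³ + 44*(-10)² + 11397*(-10) + 187*(-10)² - 131*(-10)*187))*(2868 - 12489) = (7618 + (27 - 1*(-1000) + 44*100 - 113970 + 187*100 + 244970))*(-9621) = (7618 + (27 + 1000 + 4400 - 113970 + 18700 + 244970))*(-9621) = (7618 + 155127)*(-9621) = 162745*(-9621) = -1565769645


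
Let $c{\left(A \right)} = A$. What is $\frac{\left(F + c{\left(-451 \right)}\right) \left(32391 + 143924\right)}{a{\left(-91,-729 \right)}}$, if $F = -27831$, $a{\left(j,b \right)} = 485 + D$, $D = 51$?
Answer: $- \frac{2493270415}{268} \approx -9.3032 \cdot 10^{6}$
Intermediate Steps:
$a{\left(j,b \right)} = 536$ ($a{\left(j,b \right)} = 485 + 51 = 536$)
$\frac{\left(F + c{\left(-451 \right)}\right) \left(32391 + 143924\right)}{a{\left(-91,-729 \right)}} = \frac{\left(-27831 - 451\right) \left(32391 + 143924\right)}{536} = \left(-28282\right) 176315 \cdot \frac{1}{536} = \left(-4986540830\right) \frac{1}{536} = - \frac{2493270415}{268}$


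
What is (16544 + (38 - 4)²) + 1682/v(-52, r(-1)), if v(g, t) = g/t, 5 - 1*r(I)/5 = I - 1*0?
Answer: 217485/13 ≈ 16730.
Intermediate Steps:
r(I) = 25 - 5*I (r(I) = 25 - 5*(I - 1*0) = 25 - 5*(I + 0) = 25 - 5*I)
(16544 + (38 - 4)²) + 1682/v(-52, r(-1)) = (16544 + (38 - 4)²) + 1682/((-52/(25 - 5*(-1)))) = (16544 + 34²) + 1682/((-52/(25 + 5))) = (16544 + 1156) + 1682/((-52/30)) = 17700 + 1682/((-52*1/30)) = 17700 + 1682/(-26/15) = 17700 + 1682*(-15/26) = 17700 - 12615/13 = 217485/13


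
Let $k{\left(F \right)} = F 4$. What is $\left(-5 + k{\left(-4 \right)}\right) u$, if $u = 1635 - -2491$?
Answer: $-86646$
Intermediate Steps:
$k{\left(F \right)} = 4 F$
$u = 4126$ ($u = 1635 + 2491 = 4126$)
$\left(-5 + k{\left(-4 \right)}\right) u = \left(-5 + 4 \left(-4\right)\right) 4126 = \left(-5 - 16\right) 4126 = \left(-21\right) 4126 = -86646$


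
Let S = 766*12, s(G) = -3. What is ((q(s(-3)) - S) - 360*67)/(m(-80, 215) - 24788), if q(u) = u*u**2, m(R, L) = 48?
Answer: 33339/24740 ≈ 1.3476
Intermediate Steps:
q(u) = u**3
S = 9192
((q(s(-3)) - S) - 360*67)/(m(-80, 215) - 24788) = (((-3)**3 - 1*9192) - 360*67)/(48 - 24788) = ((-27 - 9192) - 24120)/(-24740) = (-9219 - 24120)*(-1/24740) = -33339*(-1/24740) = 33339/24740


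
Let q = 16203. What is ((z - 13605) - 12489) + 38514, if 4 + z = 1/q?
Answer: 201176449/16203 ≈ 12416.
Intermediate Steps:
z = -64811/16203 (z = -4 + 1/16203 = -64811/16203 ≈ -3.9999)
((z - 13605) - 12489) + 38514 = ((-64811/16203 - 13605) - 12489) + 38514 = (-220506626/16203 - 12489) + 38514 = -422865893/16203 + 38514 = 201176449/16203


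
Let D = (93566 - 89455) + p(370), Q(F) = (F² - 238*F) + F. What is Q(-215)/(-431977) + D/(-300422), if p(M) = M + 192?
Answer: -31213638481/129775394294 ≈ -0.24052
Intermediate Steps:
p(M) = 192 + M
Q(F) = F² - 237*F
D = 4673 (D = (93566 - 89455) + (192 + 370) = 4111 + 562 = 4673)
Q(-215)/(-431977) + D/(-300422) = -215*(-237 - 215)/(-431977) + 4673/(-300422) = -215*(-452)*(-1/431977) + 4673*(-1/300422) = 97180*(-1/431977) - 4673/300422 = -97180/431977 - 4673/300422 = -31213638481/129775394294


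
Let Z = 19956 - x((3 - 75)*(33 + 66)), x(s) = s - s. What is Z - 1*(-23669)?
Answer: 43625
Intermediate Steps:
x(s) = 0
Z = 19956 (Z = 19956 - 1*0 = 19956 + 0 = 19956)
Z - 1*(-23669) = 19956 - 1*(-23669) = 19956 + 23669 = 43625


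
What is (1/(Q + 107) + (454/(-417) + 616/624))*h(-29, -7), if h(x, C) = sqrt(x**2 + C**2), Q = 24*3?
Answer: -62079*sqrt(890)/646906 ≈ -2.8629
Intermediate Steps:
Q = 72
h(x, C) = sqrt(C**2 + x**2)
(1/(Q + 107) + (454/(-417) + 616/624))*h(-29, -7) = (1/(72 + 107) + (454/(-417) + 616/624))*sqrt((-7)**2 + (-29)**2) = (1/179 + (454*(-1/417) + 616*(1/624)))*sqrt(49 + 841) = (1/179 + (-454/417 + 77/78))*sqrt(890) = (1/179 - 367/3614)*sqrt(890) = -62079*sqrt(890)/646906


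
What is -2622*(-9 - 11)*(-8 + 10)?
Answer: 104880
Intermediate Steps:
-2622*(-9 - 11)*(-8 + 10) = -(-52440)*2 = -2622*(-40) = 104880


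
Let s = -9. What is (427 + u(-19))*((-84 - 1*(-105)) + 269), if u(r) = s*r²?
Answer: -818380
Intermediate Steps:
u(r) = -9*r²
(427 + u(-19))*((-84 - 1*(-105)) + 269) = (427 - 9*(-19)²)*((-84 - 1*(-105)) + 269) = (427 - 9*361)*((-84 + 105) + 269) = (427 - 3249)*(21 + 269) = -2822*290 = -818380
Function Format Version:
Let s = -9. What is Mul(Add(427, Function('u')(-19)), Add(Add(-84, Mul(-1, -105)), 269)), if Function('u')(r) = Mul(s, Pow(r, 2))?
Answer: -818380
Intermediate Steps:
Function('u')(r) = Mul(-9, Pow(r, 2))
Mul(Add(427, Function('u')(-19)), Add(Add(-84, Mul(-1, -105)), 269)) = Mul(Add(427, Mul(-9, Pow(-19, 2))), Add(Add(-84, Mul(-1, -105)), 269)) = Mul(Add(427, Mul(-9, 361)), Add(Add(-84, 105), 269)) = Mul(Add(427, -3249), Add(21, 269)) = Mul(-2822, 290) = -818380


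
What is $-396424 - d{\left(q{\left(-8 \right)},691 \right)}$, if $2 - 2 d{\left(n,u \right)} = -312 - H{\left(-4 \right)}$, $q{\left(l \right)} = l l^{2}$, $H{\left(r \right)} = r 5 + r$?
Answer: $-396569$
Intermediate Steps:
$H{\left(r \right)} = 6 r$ ($H{\left(r \right)} = 5 r + r = 6 r$)
$q{\left(l \right)} = l^{3}$
$d{\left(n,u \right)} = 145$ ($d{\left(n,u \right)} = 1 - \frac{-312 - 6 \left(-4\right)}{2} = 1 - \frac{-312 - -24}{2} = 1 - \frac{-312 + 24}{2} = 1 - -144 = 1 + 144 = 145$)
$-396424 - d{\left(q{\left(-8 \right)},691 \right)} = -396424 - 145 = -396569$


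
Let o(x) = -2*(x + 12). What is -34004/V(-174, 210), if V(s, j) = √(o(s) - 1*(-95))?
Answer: -34004*√419/419 ≈ -1661.2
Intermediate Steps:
o(x) = -24 - 2*x (o(x) = -2*(12 + x) = -24 - 2*x)
V(s, j) = √(71 - 2*s) (V(s, j) = √((-24 - 2*s) - 1*(-95)) = √((-24 - 2*s) + 95) = √(71 - 2*s))
-34004/V(-174, 210) = -34004/(√(71 - 2*(-174))) = -34004/(√(71 + 348)) = -34004/(√419) = -34004*√419/419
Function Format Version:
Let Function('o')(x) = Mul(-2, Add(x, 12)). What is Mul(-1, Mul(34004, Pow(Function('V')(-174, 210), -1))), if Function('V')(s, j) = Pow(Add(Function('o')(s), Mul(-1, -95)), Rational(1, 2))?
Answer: Mul(Rational(-34004, 419), Pow(419, Rational(1, 2))) ≈ -1661.2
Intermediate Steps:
Function('o')(x) = Add(-24, Mul(-2, x)) (Function('o')(x) = Mul(-2, Add(12, x)) = Add(-24, Mul(-2, x)))
Function('V')(s, j) = Pow(Add(71, Mul(-2, s)), Rational(1, 2)) (Function('V')(s, j) = Pow(Add(Add(-24, Mul(-2, s)), Mul(-1, -95)), Rational(1, 2)) = Pow(Add(Add(-24, Mul(-2, s)), 95), Rational(1, 2)) = Pow(Add(71, Mul(-2, s)), Rational(1, 2)))
Mul(-1, Mul(34004, Pow(Function('V')(-174, 210), -1))) = Mul(-1, Mul(34004, Pow(Pow(Add(71, Mul(-2, -174)), Rational(1, 2)), -1))) = Mul(-1, Mul(34004, Pow(Pow(Add(71, 348), Rational(1, 2)), -1))) = Mul(-1, Mul(34004, Pow(Pow(419, Rational(1, 2)), -1))) = Mul(-1, Mul(34004, Mul(Rational(1, 419), Pow(419, Rational(1, 2))))) = Mul(-1, Mul(Rational(34004, 419), Pow(419, Rational(1, 2)))) = Mul(Rational(-34004, 419), Pow(419, Rational(1, 2)))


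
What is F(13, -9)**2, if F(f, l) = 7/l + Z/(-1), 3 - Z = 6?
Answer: 400/81 ≈ 4.9383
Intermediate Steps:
Z = -3 (Z = 3 - 1*6 = 3 - 6 = -3)
F(f, l) = 3 + 7/l (F(f, l) = 7/l - 3/(-1) = 7/l - 3*(-1) = 7/l + 3 = 3 + 7/l)
F(13, -9)**2 = (3 + 7/(-9))**2 = (3 + 7*(-1/9))**2 = (3 - 7/9)**2 = (20/9)**2 = 400/81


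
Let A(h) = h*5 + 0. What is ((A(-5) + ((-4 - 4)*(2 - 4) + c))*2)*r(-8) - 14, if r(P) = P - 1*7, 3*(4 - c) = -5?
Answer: 86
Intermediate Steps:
c = 17/3 (c = 4 - ⅓*(-5) = 4 + 5/3 = 17/3 ≈ 5.6667)
A(h) = 5*h (A(h) = 5*h + 0 = 5*h)
r(P) = -7 + P (r(P) = P - 7 = -7 + P)
((A(-5) + ((-4 - 4)*(2 - 4) + c))*2)*r(-8) - 14 = ((5*(-5) + ((-4 - 4)*(2 - 4) + 17/3))*2)*(-7 - 8) - 14 = ((-25 + (-8*(-2) + 17/3))*2)*(-15) - 14 = ((-25 + (16 + 17/3))*2)*(-15) - 14 = ((-25 + 65/3)*2)*(-15) - 14 = -10/3*2*(-15) - 14 = -20/3*(-15) - 14 = 100 - 14 = 86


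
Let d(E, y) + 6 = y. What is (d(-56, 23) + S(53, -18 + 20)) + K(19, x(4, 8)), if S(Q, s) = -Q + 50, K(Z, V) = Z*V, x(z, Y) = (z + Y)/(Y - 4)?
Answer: 71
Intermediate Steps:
d(E, y) = -6 + y
x(z, Y) = (Y + z)/(-4 + Y)
K(Z, V) = V*Z
S(Q, s) = 50 - Q
(d(-56, 23) + S(53, -18 + 20)) + K(19, x(4, 8)) = ((-6 + 23) + (50 - 1*53)) + ((8 + 4)/(-4 + 8))*19 = (17 + (50 - 53)) + (12/4)*19 = (17 - 3) + ((¼)*12)*19 = 14 + 3*19 = 14 + 57 = 71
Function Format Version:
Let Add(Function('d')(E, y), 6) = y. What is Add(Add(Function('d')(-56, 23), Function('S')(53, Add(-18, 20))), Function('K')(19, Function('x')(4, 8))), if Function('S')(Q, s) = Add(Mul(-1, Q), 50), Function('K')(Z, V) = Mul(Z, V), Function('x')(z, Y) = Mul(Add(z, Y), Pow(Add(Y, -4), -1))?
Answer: 71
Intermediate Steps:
Function('d')(E, y) = Add(-6, y)
Function('x')(z, Y) = Mul(Pow(Add(-4, Y), -1), Add(Y, z)) (Function('x')(z, Y) = Mul(Add(Y, z), Pow(Add(-4, Y), -1)) = Mul(Pow(Add(-4, Y), -1), Add(Y, z)))
Function('K')(Z, V) = Mul(V, Z)
Function('S')(Q, s) = Add(50, Mul(-1, Q))
Add(Add(Function('d')(-56, 23), Function('S')(53, Add(-18, 20))), Function('K')(19, Function('x')(4, 8))) = Add(Add(Add(-6, 23), Add(50, Mul(-1, 53))), Mul(Mul(Pow(Add(-4, 8), -1), Add(8, 4)), 19)) = Add(Add(17, Add(50, -53)), Mul(Mul(Pow(4, -1), 12), 19)) = Add(Add(17, -3), Mul(Mul(Rational(1, 4), 12), 19)) = Add(14, Mul(3, 19)) = Add(14, 57) = 71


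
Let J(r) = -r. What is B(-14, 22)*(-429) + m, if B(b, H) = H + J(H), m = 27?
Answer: 27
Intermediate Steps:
B(b, H) = 0 (B(b, H) = H - H = 0)
B(-14, 22)*(-429) + m = 0*(-429) + 27 = 0 + 27 = 27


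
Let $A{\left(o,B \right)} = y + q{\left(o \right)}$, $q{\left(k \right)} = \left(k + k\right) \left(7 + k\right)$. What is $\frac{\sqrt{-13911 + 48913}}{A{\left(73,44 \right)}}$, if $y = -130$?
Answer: $\frac{\sqrt{35002}}{11550} \approx 0.016198$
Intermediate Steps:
$q{\left(k \right)} = 2 k \left(7 + k\right)$
$A{\left(o,B \right)} = -130 + 2 o \left(7 + o\right)$
$\frac{\sqrt{-13911 + 48913}}{A{\left(73,44 \right)}} = \frac{\sqrt{-13911 + 48913}}{-130 + 2 \cdot 73 \left(7 + 73\right)} = \frac{\sqrt{35002}}{-130 + 2 \cdot 73 \cdot 80} = \frac{\sqrt{35002}}{-130 + 11680} = \frac{\sqrt{35002}}{11550}$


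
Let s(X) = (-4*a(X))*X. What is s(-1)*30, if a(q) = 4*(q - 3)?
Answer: -1920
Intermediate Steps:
a(q) = -12 + 4*q (a(q) = 4*(-3 + q) = -12 + 4*q)
s(X) = X*(48 - 16*X) (s(X) = (-4*(-12 + 4*X))*X = (48 - 16*X)*X = X*(48 - 16*X))
s(-1)*30 = (16*(-1)*(3 - 1*(-1)))*30 = (16*(-1)*(3 + 1))*30 = (16*(-1)*4)*30 = -64*30 = -1920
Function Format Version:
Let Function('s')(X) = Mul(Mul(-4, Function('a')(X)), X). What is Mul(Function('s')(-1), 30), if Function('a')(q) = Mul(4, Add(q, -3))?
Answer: -1920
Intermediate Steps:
Function('a')(q) = Add(-12, Mul(4, q)) (Function('a')(q) = Mul(4, Add(-3, q)) = Add(-12, Mul(4, q)))
Function('s')(X) = Mul(X, Add(48, Mul(-16, X))) (Function('s')(X) = Mul(Mul(-4, Add(-12, Mul(4, X))), X) = Mul(Add(48, Mul(-16, X)), X) = Mul(X, Add(48, Mul(-16, X))))
Mul(Function('s')(-1), 30) = Mul(Mul(16, -1, Add(3, Mul(-1, -1))), 30) = Mul(Mul(16, -1, Add(3, 1)), 30) = Mul(Mul(16, -1, 4), 30) = Mul(-64, 30) = -1920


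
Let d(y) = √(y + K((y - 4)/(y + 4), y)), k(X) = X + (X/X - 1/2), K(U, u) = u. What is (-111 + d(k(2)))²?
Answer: (111 - √5)² ≈ 11830.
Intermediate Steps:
k(X) = ½ + X (k(X) = X + (1 - 1*½) = X + (1 - ½) = X + ½ = ½ + X)
d(y) = √2*√y (d(y) = √(y + y) = √(2*y) = √2*√y)
(-111 + d(k(2)))² = (-111 + √2*√(½ + 2))² = (-111 + √2*√(5/2))² = (-111 + √2*(√10/2))² = (-111 + √5)²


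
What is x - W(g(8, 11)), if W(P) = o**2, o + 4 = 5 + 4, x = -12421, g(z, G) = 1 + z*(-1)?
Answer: -12446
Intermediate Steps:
g(z, G) = 1 - z
o = 5 (o = -4 + (5 + 4) = -4 + 9 = 5)
W(P) = 25 (W(P) = 5**2 = 25)
x - W(g(8, 11)) = -12421 - 1*25 = -12421 - 25 = -12446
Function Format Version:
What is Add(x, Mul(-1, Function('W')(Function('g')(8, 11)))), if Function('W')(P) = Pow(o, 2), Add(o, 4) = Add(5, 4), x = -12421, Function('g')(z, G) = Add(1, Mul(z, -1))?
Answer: -12446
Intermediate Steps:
Function('g')(z, G) = Add(1, Mul(-1, z))
o = 5 (o = Add(-4, Add(5, 4)) = Add(-4, 9) = 5)
Function('W')(P) = 25 (Function('W')(P) = Pow(5, 2) = 25)
Add(x, Mul(-1, Function('W')(Function('g')(8, 11)))) = Add(-12421, Mul(-1, 25)) = Add(-12421, -25) = -12446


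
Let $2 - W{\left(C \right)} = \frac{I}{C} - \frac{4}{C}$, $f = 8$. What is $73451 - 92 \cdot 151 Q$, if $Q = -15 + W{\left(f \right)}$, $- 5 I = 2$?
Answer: $\frac{1232032}{5} \approx 2.4641 \cdot 10^{5}$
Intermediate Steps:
$I = - \frac{2}{5}$ ($I = \left(- \frac{1}{5}\right) 2 = - \frac{2}{5} \approx -0.4$)
$W{\left(C \right)} = 2 + \frac{22}{5 C}$ ($W{\left(C \right)} = 2 - \left(- \frac{2}{5 C} - \frac{4}{C}\right) = 2 - - \frac{22}{5 C} = 2 + \frac{22}{5 C}$)
$Q = - \frac{249}{20}$ ($Q = -15 + \left(2 + \frac{22}{5 \cdot 8}\right) = -15 + \left(2 + \frac{22}{5} \cdot \frac{1}{8}\right) = -15 + \left(2 + \frac{11}{20}\right) = -15 + \frac{51}{20} = - \frac{249}{20} \approx -12.45$)
$73451 - 92 \cdot 151 Q = 73451 - 92 \cdot 151 \left(- \frac{249}{20}\right) = 73451 - 13892 \left(- \frac{249}{20}\right) = 73451 - - \frac{864777}{5} = 73451 + \frac{864777}{5} = \frac{1232032}{5}$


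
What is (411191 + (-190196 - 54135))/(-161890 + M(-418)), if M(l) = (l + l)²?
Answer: 27810/89501 ≈ 0.31072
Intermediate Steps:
M(l) = 4*l² (M(l) = (2*l)² = 4*l²)
(411191 + (-190196 - 54135))/(-161890 + M(-418)) = (411191 + (-190196 - 54135))/(-161890 + 4*(-418)²) = (411191 - 244331)/(-161890 + 4*174724) = 166860/(-161890 + 698896) = 166860/537006 = 166860*(1/537006) = 27810/89501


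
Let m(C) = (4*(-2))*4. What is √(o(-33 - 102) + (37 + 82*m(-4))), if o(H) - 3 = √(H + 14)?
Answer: √(-2584 + 11*I) ≈ 0.1082 + 50.833*I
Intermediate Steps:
m(C) = -32 (m(C) = -8*4 = -32)
o(H) = 3 + √(14 + H) (o(H) = 3 + √(H + 14) = 3 + √(14 + H))
√(o(-33 - 102) + (37 + 82*m(-4))) = √((3 + √(14 + (-33 - 102))) + (37 + 82*(-32))) = √((3 + √(14 - 135)) + (37 - 2624)) = √((3 + √(-121)) - 2587) = √((3 + 11*I) - 2587) = √(-2584 + 11*I)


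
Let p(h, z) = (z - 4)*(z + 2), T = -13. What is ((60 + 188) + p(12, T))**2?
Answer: 189225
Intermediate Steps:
p(h, z) = (-4 + z)*(2 + z)
((60 + 188) + p(12, T))**2 = ((60 + 188) + (-8 + (-13)**2 - 2*(-13)))**2 = (248 + (-8 + 169 + 26))**2 = (248 + 187)**2 = 435**2 = 189225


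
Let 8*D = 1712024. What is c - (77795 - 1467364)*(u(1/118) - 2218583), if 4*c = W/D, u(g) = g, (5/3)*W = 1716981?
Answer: -778498293467287760873/252523540 ≈ -3.0829e+12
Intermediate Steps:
W = 5150943/5 (W = (⅗)*1716981 = 5150943/5 ≈ 1.0302e+6)
D = 214003 (D = (⅛)*1712024 = 214003)
c = 5150943/4280060 (c = ((5150943/5)/214003)/4 = ((5150943/5)*(1/214003))/4 = (¼)*(5150943/1070015) = 5150943/4280060 ≈ 1.2035)
c - (77795 - 1467364)*(u(1/118) - 2218583) = 5150943/4280060 - (77795 - 1467364)*(1/118 - 2218583) = 5150943/4280060 - (-1389569)*(1/118 - 2218583) = 5150943/4280060 - (-1389569)*(-261792793)/118 = 5150943/4280060 - 1*363779149576217/118 = 5150943/4280060 - 363779149576217/118 = -778498293467287760873/252523540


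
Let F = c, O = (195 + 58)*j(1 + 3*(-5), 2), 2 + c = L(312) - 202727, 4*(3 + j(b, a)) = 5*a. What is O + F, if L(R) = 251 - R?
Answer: -405833/2 ≈ -2.0292e+5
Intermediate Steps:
j(b, a) = -3 + 5*a/4 (j(b, a) = -3 + (5*a)/4 = -3 + 5*a/4)
c = -202790 (c = -2 + ((251 - 1*312) - 202727) = -2 + ((251 - 312) - 202727) = -2 + (-61 - 202727) = -2 - 202788 = -202790)
O = -253/2 (O = (195 + 58)*(-3 + (5/4)*2) = 253*(-3 + 5/2) = 253*(-½) = -253/2 ≈ -126.50)
F = -202790
O + F = -253/2 - 202790 = -405833/2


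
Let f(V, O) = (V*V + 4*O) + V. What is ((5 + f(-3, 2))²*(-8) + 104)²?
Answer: 7750656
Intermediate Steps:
f(V, O) = V + V² + 4*O (f(V, O) = (V² + 4*O) + V = V + V² + 4*O)
((5 + f(-3, 2))²*(-8) + 104)² = ((5 + (-3 + (-3)² + 4*2))²*(-8) + 104)² = ((5 + (-3 + 9 + 8))²*(-8) + 104)² = ((5 + 14)²*(-8) + 104)² = (19²*(-8) + 104)² = (361*(-8) + 104)² = (-2888 + 104)² = (-2784)² = 7750656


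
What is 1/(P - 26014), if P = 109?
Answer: -1/25905 ≈ -3.8603e-5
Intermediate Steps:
1/(P - 26014) = 1/(109 - 26014) = 1/(-25905) = -1/25905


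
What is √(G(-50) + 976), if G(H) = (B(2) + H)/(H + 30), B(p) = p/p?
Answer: √97845/10 ≈ 31.280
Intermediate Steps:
B(p) = 1
G(H) = (1 + H)/(30 + H) (G(H) = (1 + H)/(H + 30) = (1 + H)/(30 + H))
√(G(-50) + 976) = √((1 - 50)/(30 - 50) + 976) = √(-49/(-20) + 976) = √(-1/20*(-49) + 976) = √(49/20 + 976) = √(19569/20) = √97845/10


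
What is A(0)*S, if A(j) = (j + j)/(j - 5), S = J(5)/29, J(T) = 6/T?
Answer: 0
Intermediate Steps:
S = 6/145 (S = (6/5)/29 = (6*(1/5))*(1/29) = (6/5)*(1/29) = 6/145 ≈ 0.041379)
A(j) = 2*j/(-5 + j) (A(j) = (2*j)/(-5 + j) = 2*j/(-5 + j))
A(0)*S = (2*0/(-5 + 0))*(6/145) = (2*0/(-5))*(6/145) = (2*0*(-1/5))*(6/145) = 0*(6/145) = 0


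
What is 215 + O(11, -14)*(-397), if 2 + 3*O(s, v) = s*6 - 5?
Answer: -22778/3 ≈ -7592.7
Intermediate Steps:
O(s, v) = -7/3 + 2*s (O(s, v) = -⅔ + (s*6 - 5)/3 = -⅔ + (6*s - 5)/3 = -⅔ + (-5 + 6*s)/3 = -⅔ + (-5/3 + 2*s) = -7/3 + 2*s)
215 + O(11, -14)*(-397) = 215 + (-7/3 + 2*11)*(-397) = 215 + (-7/3 + 22)*(-397) = 215 + (59/3)*(-397) = 215 - 23423/3 = -22778/3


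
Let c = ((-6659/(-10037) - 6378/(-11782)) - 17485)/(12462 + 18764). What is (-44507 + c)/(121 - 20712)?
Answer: 82175638531168627/38017778920287322 ≈ 2.1615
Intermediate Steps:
c = -1033781266833/1846329897542 (c = ((-6659*(-1/10037) - 6378*(-1/11782)) - 17485)/31226 = ((6659/10037 + 3189/5891) - 17485)*(1/31226) = (71236162/59127967 - 17485)*(1/31226) = -1033781266833/59127967*1/31226 = -1033781266833/1846329897542 ≈ -0.55991)
(-44507 + c)/(121 - 20712) = (-44507 - 1033781266833/1846329897542)/(121 - 20712) = -82175638531168627/1846329897542/(-20591) = -82175638531168627/1846329897542*(-1/20591) = 82175638531168627/38017778920287322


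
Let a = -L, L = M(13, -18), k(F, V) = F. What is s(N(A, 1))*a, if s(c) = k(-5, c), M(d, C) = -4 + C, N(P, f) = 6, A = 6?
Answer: -110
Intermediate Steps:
s(c) = -5
L = -22 (L = -4 - 18 = -22)
a = 22 (a = -1*(-22) = 22)
s(N(A, 1))*a = -5*22 = -110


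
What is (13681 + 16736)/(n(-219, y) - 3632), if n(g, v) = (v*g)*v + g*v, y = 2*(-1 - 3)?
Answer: -30417/15896 ≈ -1.9135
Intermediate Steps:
y = -8 (y = 2*(-4) = -8)
n(g, v) = g*v + g*v² (n(g, v) = (g*v)*v + g*v = g*v² + g*v = g*v + g*v²)
(13681 + 16736)/(n(-219, y) - 3632) = (13681 + 16736)/(-219*(-8)*(1 - 8) - 3632) = 30417/(-219*(-8)*(-7) - 3632) = 30417/(-12264 - 3632) = 30417/(-15896) = 30417*(-1/15896) = -30417/15896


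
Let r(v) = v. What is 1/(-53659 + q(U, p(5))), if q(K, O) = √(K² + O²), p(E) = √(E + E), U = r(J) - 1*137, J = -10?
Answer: -53659/2879266662 - √21619/2879266662 ≈ -1.8687e-5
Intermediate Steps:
U = -147 (U = -10 - 1*137 = -10 - 137 = -147)
p(E) = √2*√E (p(E) = √(2*E) = √2*√E)
1/(-53659 + q(U, p(5))) = 1/(-53659 + √((-147)² + (√2*√5)²)) = 1/(-53659 + √(21609 + (√10)²)) = 1/(-53659 + √(21609 + 10)) = 1/(-53659 + √21619)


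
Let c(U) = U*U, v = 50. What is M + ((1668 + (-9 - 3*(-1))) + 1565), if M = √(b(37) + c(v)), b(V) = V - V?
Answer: 3277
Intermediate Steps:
b(V) = 0
c(U) = U²
M = 50 (M = √(0 + 50²) = √(0 + 2500) = √2500 = 50)
M + ((1668 + (-9 - 3*(-1))) + 1565) = 50 + ((1668 + (-9 - 3*(-1))) + 1565) = 50 + ((1668 + (-9 + 3)) + 1565) = 50 + ((1668 - 6) + 1565) = 50 + (1662 + 1565) = 50 + 3227 = 3277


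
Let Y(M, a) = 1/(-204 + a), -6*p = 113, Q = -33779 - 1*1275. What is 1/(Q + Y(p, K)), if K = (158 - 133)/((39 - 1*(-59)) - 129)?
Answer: -6349/222557877 ≈ -2.8527e-5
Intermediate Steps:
Q = -35054 (Q = -33779 - 1275 = -35054)
p = -113/6 (p = -1/6*113 = -113/6 ≈ -18.833)
K = -25/31 (K = 25/((39 + 59) - 129) = 25/(98 - 129) = 25/(-31) = 25*(-1/31) = -25/31 ≈ -0.80645)
1/(Q + Y(p, K)) = 1/(-35054 + 1/(-204 - 25/31)) = 1/(-35054 + 1/(-6349/31)) = 1/(-35054 - 31/6349) = 1/(-222557877/6349) = -6349/222557877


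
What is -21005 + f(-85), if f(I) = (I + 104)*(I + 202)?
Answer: -18782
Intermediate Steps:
f(I) = (104 + I)*(202 + I)
-21005 + f(-85) = -21005 + (21008 + (-85)**2 + 306*(-85)) = -21005 + (21008 + 7225 - 26010) = -21005 + 2223 = -18782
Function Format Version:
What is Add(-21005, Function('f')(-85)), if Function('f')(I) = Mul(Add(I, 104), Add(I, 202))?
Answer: -18782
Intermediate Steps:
Function('f')(I) = Mul(Add(104, I), Add(202, I))
Add(-21005, Function('f')(-85)) = Add(-21005, Add(21008, Pow(-85, 2), Mul(306, -85))) = Add(-21005, Add(21008, 7225, -26010)) = Add(-21005, 2223) = -18782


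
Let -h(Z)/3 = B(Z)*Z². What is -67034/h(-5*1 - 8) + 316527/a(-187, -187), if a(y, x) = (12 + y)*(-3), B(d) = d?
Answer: 683678869/1153425 ≈ 592.74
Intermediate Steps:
a(y, x) = -36 - 3*y
h(Z) = -3*Z³ (h(Z) = -3*Z*Z² = -3*Z³)
-67034/h(-5*1 - 8) + 316527/a(-187, -187) = -67034*(-1/(3*(-5*1 - 8)³)) + 316527/(-36 - 3*(-187)) = -67034*(-1/(3*(-5 - 8)³)) + 316527/(-36 + 561) = -67034/((-3*(-13)³)) + 316527/525 = -67034/((-3*(-2197))) + 316527*(1/525) = -67034/6591 + 105509/175 = 683678869/1153425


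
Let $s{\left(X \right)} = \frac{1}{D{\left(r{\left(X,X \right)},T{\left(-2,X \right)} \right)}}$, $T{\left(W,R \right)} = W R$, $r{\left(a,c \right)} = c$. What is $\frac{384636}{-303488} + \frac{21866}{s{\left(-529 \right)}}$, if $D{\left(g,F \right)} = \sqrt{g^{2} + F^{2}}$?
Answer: $- \frac{96159}{75872} + 11567114 \sqrt{5} \approx 2.5865 \cdot 10^{7}$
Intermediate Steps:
$T{\left(W,R \right)} = R W$
$D{\left(g,F \right)} = \sqrt{F^{2} + g^{2}}$
$s{\left(X \right)} = \frac{\sqrt{5}}{5 \sqrt{X^{2}}}$ ($s{\left(X \right)} = \frac{1}{\sqrt{\left(X \left(-2\right)\right)^{2} + X^{2}}} = \frac{1}{\sqrt{\left(- 2 X\right)^{2} + X^{2}}} = \frac{1}{\sqrt{4 X^{2} + X^{2}}} = \frac{1}{\sqrt{5 X^{2}}} = \frac{1}{\sqrt{5} \sqrt{X^{2}}} = \frac{\sqrt{5}}{5 \sqrt{X^{2}}}$)
$\frac{384636}{-303488} + \frac{21866}{s{\left(-529 \right)}} = \frac{384636}{-303488} + \frac{21866}{\frac{1}{5} \sqrt{5} \frac{1}{\sqrt{\left(-529\right)^{2}}}} = 384636 \left(- \frac{1}{303488}\right) + \frac{21866}{\frac{1}{5} \sqrt{5} \frac{1}{\sqrt{279841}}} = - \frac{96159}{75872} + \frac{21866}{\frac{1}{5} \sqrt{5} \cdot \frac{1}{529}} = - \frac{96159}{75872} + \frac{21866}{\frac{1}{2645} \sqrt{5}} = - \frac{96159}{75872} + 21866 \cdot 529 \sqrt{5} = - \frac{96159}{75872} + 11567114 \sqrt{5}$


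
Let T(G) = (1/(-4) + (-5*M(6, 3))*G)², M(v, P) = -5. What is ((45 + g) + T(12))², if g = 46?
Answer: 2070885049249/256 ≈ 8.0894e+9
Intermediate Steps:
T(G) = (-¼ + 25*G)² (T(G) = (1/(-4) + (-5*(-5))*G)² = (-¼ + 25*G)²)
((45 + g) + T(12))² = ((45 + 46) + (1 - 100*12)²/16)² = (91 + (1 - 1200)²/16)² = (91 + (1/16)*(-1199)²)² = (91 + (1/16)*1437601)² = (91 + 1437601/16)² = (1439057/16)² = 2070885049249/256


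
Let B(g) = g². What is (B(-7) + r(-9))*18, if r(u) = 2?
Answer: 918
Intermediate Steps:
(B(-7) + r(-9))*18 = ((-7)² + 2)*18 = (49 + 2)*18 = 51*18 = 918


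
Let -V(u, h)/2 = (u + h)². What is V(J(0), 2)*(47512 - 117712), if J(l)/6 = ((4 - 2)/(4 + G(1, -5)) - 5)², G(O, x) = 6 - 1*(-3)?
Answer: 6299846323200/2197 ≈ 2.8675e+9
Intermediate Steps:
G(O, x) = 9 (G(O, x) = 6 + 3 = 9)
J(l) = 23814/169 (J(l) = 6*((4 - 2)/(4 + 9) - 5)² = 6*(2/13 - 5)² = 6*(-63/13)² = 6*(3969/169) = 23814/169)
V(u, h) = -2*(h + u)² (V(u, h) = -2*(u + h)² = -2*(h + u)²)
V(J(0), 2)*(47512 - 117712) = (-2*(2 + 23814/169)²)*(47512 - 117712) = -2*(24152/169)²*(-70200) = -2*583319104/28561*(-70200) = -1166638208/28561*(-70200) = 6299846323200/2197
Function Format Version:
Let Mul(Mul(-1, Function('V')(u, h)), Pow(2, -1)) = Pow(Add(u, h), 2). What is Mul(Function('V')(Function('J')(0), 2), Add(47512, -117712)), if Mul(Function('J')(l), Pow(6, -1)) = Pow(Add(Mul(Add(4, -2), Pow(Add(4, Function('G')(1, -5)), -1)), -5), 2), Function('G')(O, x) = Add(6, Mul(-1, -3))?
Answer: Rational(6299846323200, 2197) ≈ 2.8675e+9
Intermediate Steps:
Function('G')(O, x) = 9 (Function('G')(O, x) = Add(6, 3) = 9)
Function('J')(l) = Rational(23814, 169) (Function('J')(l) = Mul(6, Pow(Add(Mul(Add(4, -2), Pow(Add(4, 9), -1)), -5), 2)) = Mul(6, Pow(Add(Mul(2, Pow(13, -1)), -5), 2)) = Mul(6, Pow(Add(Mul(2, Rational(1, 13)), -5), 2)) = Mul(6, Pow(Add(Rational(2, 13), -5), 2)) = Mul(6, Pow(Rational(-63, 13), 2)) = Mul(6, Rational(3969, 169)) = Rational(23814, 169))
Function('V')(u, h) = Mul(-2, Pow(Add(h, u), 2)) (Function('V')(u, h) = Mul(-2, Pow(Add(u, h), 2)) = Mul(-2, Pow(Add(h, u), 2)))
Mul(Function('V')(Function('J')(0), 2), Add(47512, -117712)) = Mul(Mul(-2, Pow(Add(2, Rational(23814, 169)), 2)), Add(47512, -117712)) = Mul(Mul(-2, Pow(Rational(24152, 169), 2)), -70200) = Mul(Mul(-2, Rational(583319104, 28561)), -70200) = Mul(Rational(-1166638208, 28561), -70200) = Rational(6299846323200, 2197)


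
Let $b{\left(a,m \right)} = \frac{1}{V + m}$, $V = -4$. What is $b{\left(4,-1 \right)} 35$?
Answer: $-7$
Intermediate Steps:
$b{\left(a,m \right)} = \frac{1}{-4 + m}$
$b{\left(4,-1 \right)} 35 = \frac{1}{-4 - 1} \cdot 35 = \frac{1}{-5} \cdot 35 = \left(- \frac{1}{5}\right) 35 = -7$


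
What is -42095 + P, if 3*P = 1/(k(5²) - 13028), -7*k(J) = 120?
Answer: -11531841067/273948 ≈ -42095.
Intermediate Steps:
k(J) = -120/7 (k(J) = -⅐*120 = -120/7)
P = -7/273948 (P = 1/(3*(-120/7 - 13028)) = 1/(3*(-91316/7)) = (⅓)*(-7/91316) = -7/273948 ≈ -2.5552e-5)
-42095 + P = -42095 - 7/273948 = -11531841067/273948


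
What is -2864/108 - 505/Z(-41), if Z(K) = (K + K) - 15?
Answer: -55817/2619 ≈ -21.312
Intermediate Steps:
Z(K) = -15 + 2*K (Z(K) = 2*K - 15 = -15 + 2*K)
-2864/108 - 505/Z(-41) = -2864/108 - 505/(-15 + 2*(-41)) = -2864*1/108 - 505/(-15 - 82) = -716/27 - 505/(-97) = -716/27 - 505*(-1/97) = -716/27 + 505/97 = -55817/2619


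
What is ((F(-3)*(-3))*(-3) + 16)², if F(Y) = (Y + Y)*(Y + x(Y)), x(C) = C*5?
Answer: 976144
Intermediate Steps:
x(C) = 5*C
F(Y) = 12*Y² (F(Y) = (Y + Y)*(Y + 5*Y) = (2*Y)*(6*Y) = 12*Y²)
((F(-3)*(-3))*(-3) + 16)² = (((12*(-3)²)*(-3))*(-3) + 16)² = (((12*9)*(-3))*(-3) + 16)² = ((108*(-3))*(-3) + 16)² = (-324*(-3) + 16)² = (972 + 16)² = 988² = 976144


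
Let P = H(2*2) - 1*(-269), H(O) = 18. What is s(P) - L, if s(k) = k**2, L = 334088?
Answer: -251719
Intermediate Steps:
P = 287 (P = 18 - 1*(-269) = 18 + 269 = 287)
s(P) - L = 287**2 - 1*334088 = 82369 - 334088 = -251719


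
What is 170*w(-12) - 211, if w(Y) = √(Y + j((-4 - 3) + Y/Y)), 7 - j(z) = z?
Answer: -41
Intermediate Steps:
j(z) = 7 - z
w(Y) = √(13 + Y) (w(Y) = √(Y + (7 - ((-4 - 3) + Y/Y))) = √(Y + (7 - (-7 + 1))) = √(Y + (7 - 1*(-6))) = √(Y + (7 + 6)) = √(Y + 13) = √(13 + Y))
170*w(-12) - 211 = 170*√(13 - 12) - 211 = 170*√1 - 211 = 170*1 - 211 = 170 - 211 = -41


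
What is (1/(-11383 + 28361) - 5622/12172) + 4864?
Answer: 125635049560/25832027 ≈ 4863.5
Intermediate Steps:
(1/(-11383 + 28361) - 5622/12172) + 4864 = (1/16978 - 5622*1/12172) + 4864 = (1/16978 - 2811/6086) + 4864 = -11929768/25832027 + 4864 = 125635049560/25832027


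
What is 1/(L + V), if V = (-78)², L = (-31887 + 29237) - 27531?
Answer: -1/24097 ≈ -4.1499e-5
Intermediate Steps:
L = -30181 (L = -2650 - 27531 = -30181)
V = 6084
1/(L + V) = 1/(-30181 + 6084) = 1/(-24097) = -1/24097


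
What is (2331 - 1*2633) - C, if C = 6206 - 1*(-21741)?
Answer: -28249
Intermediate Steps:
C = 27947 (C = 6206 + 21741 = 27947)
(2331 - 1*2633) - C = (2331 - 1*2633) - 1*27947 = (2331 - 2633) - 27947 = -302 - 27947 = -28249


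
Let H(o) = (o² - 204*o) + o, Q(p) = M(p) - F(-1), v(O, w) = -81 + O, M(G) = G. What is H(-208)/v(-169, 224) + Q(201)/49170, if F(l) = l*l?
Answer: -210169748/614625 ≈ -341.95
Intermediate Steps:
F(l) = l²
Q(p) = -1 + p (Q(p) = p - 1*(-1)² = p - 1*1 = p - 1 = -1 + p)
H(o) = o² - 203*o
H(-208)/v(-169, 224) + Q(201)/49170 = (-208*(-203 - 208))/(-81 - 169) + (-1 + 201)/49170 = -208*(-411)/(-250) + 200*(1/49170) = 85488*(-1/250) + 20/4917 = -42744/125 + 20/4917 = -210169748/614625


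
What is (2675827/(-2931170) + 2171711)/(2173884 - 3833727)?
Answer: -64299509657/49144262690 ≈ -1.3084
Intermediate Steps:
(2675827/(-2931170) + 2171711)/(2173884 - 3833727) = (2675827*(-1/2931170) + 2171711)/(-1659843) = (-243257/266470 + 2171711)*(-1/1659843) = (578695586913/266470)*(-1/1659843) = -64299509657/49144262690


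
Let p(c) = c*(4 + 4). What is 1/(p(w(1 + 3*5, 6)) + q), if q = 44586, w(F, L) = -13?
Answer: 1/44482 ≈ 2.2481e-5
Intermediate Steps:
p(c) = 8*c (p(c) = c*8 = 8*c)
1/(p(w(1 + 3*5, 6)) + q) = 1/(8*(-13) + 44586) = 1/(-104 + 44586) = 1/44482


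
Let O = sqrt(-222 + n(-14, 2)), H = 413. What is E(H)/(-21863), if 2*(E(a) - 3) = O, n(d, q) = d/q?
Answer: -3/21863 - I*sqrt(229)/43726 ≈ -0.00013722 - 0.00034608*I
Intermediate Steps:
O = I*sqrt(229) (O = sqrt(-222 - 14/2) = sqrt(-222 - 14*1/2) = sqrt(-222 - 7) = sqrt(-229) = I*sqrt(229) ≈ 15.133*I)
E(a) = 3 + I*sqrt(229)/2 (E(a) = 3 + (I*sqrt(229))/2 = 3 + I*sqrt(229)/2)
E(H)/(-21863) = (3 + I*sqrt(229)/2)/(-21863) = (3 + I*sqrt(229)/2)*(-1/21863) = -3/21863 - I*sqrt(229)/43726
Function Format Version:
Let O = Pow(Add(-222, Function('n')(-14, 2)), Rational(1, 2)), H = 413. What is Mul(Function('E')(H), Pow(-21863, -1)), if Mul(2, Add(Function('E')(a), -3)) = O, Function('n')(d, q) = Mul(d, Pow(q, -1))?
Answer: Add(Rational(-3, 21863), Mul(Rational(-1, 43726), I, Pow(229, Rational(1, 2)))) ≈ Add(-0.00013722, Mul(-0.00034608, I))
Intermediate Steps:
O = Mul(I, Pow(229, Rational(1, 2))) (O = Pow(Add(-222, Mul(-14, Pow(2, -1))), Rational(1, 2)) = Pow(Add(-222, Mul(-14, Rational(1, 2))), Rational(1, 2)) = Pow(Add(-222, -7), Rational(1, 2)) = Pow(-229, Rational(1, 2)) = Mul(I, Pow(229, Rational(1, 2))) ≈ Mul(15.133, I))
Function('E')(a) = Add(3, Mul(Rational(1, 2), I, Pow(229, Rational(1, 2)))) (Function('E')(a) = Add(3, Mul(Rational(1, 2), Mul(I, Pow(229, Rational(1, 2))))) = Add(3, Mul(Rational(1, 2), I, Pow(229, Rational(1, 2)))))
Mul(Function('E')(H), Pow(-21863, -1)) = Mul(Add(3, Mul(Rational(1, 2), I, Pow(229, Rational(1, 2)))), Pow(-21863, -1)) = Mul(Add(3, Mul(Rational(1, 2), I, Pow(229, Rational(1, 2)))), Rational(-1, 21863)) = Add(Rational(-3, 21863), Mul(Rational(-1, 43726), I, Pow(229, Rational(1, 2))))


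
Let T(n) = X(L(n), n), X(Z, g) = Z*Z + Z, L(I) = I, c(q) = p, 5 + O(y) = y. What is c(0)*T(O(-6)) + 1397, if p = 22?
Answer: 3817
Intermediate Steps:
O(y) = -5 + y
c(q) = 22
X(Z, g) = Z + Z**2 (X(Z, g) = Z**2 + Z = Z + Z**2)
T(n) = n*(1 + n)
c(0)*T(O(-6)) + 1397 = 22*((-5 - 6)*(1 + (-5 - 6))) + 1397 = 22*(-11*(1 - 11)) + 1397 = 22*(-11*(-10)) + 1397 = 22*110 + 1397 = 2420 + 1397 = 3817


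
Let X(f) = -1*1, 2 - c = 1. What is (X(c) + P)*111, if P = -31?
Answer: -3552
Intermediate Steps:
c = 1 (c = 2 - 1*1 = 2 - 1 = 1)
X(f) = -1
(X(c) + P)*111 = (-1 - 31)*111 = -32*111 = -3552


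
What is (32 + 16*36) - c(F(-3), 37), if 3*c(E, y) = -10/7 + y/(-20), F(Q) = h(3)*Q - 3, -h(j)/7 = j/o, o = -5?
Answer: 85273/140 ≈ 609.09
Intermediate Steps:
h(j) = 7*j/5 (h(j) = -7*j/(-5) = -7*j*(-1)/5 = -(-7)*j/5 = 7*j/5)
F(Q) = -3 + 21*Q/5 (F(Q) = ((7/5)*3)*Q - 3 = 21*Q/5 - 3 = -3 + 21*Q/5)
c(E, y) = -10/21 - y/60 (c(E, y) = (-10/7 + y/(-20))/3 = (-10*1/7 + y*(-1/20))/3 = (-10/7 - y/20)/3 = -10/21 - y/60)
(32 + 16*36) - c(F(-3), 37) = (32 + 16*36) - (-10/21 - 1/60*37) = (32 + 576) - (-10/21 - 37/60) = 608 - 1*(-153/140) = 608 + 153/140 = 85273/140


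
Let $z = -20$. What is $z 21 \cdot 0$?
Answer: $0$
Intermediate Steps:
$z 21 \cdot 0 = \left(-20\right) 21 \cdot 0 = \left(-420\right) 0 = 0$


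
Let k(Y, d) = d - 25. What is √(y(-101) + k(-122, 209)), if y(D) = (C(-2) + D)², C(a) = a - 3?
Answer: 2*√2855 ≈ 106.86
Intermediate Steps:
C(a) = -3 + a
k(Y, d) = -25 + d
y(D) = (-5 + D)² (y(D) = ((-3 - 2) + D)² = (-5 + D)²)
√(y(-101) + k(-122, 209)) = √((-5 - 101)² + (-25 + 209)) = √((-106)² + 184) = √(11236 + 184) = √11420 = 2*√2855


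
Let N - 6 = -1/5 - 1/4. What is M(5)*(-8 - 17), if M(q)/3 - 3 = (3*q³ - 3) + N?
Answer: -114165/4 ≈ -28541.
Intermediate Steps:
N = 111/20 (N = 6 + (-1/5 - 1/4) = 6 + (-1*⅕ - 1*¼) = 6 + (-⅕ - ¼) = 6 - 9/20 = 111/20 ≈ 5.5500)
M(q) = 333/20 + 9*q³ (M(q) = 9 + 3*((3*q³ - 3) + 111/20) = 9 + 3*((-3 + 3*q³) + 111/20) = 9 + 3*(51/20 + 3*q³) = 9 + (153/20 + 9*q³) = 333/20 + 9*q³)
M(5)*(-8 - 17) = (333/20 + 9*5³)*(-8 - 17) = (333/20 + 9*125)*(-25) = (333/20 + 1125)*(-25) = (22833/20)*(-25) = -114165/4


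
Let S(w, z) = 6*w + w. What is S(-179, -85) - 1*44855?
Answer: -46108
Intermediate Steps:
S(w, z) = 7*w
S(-179, -85) - 1*44855 = 7*(-179) - 1*44855 = -1253 - 44855 = -46108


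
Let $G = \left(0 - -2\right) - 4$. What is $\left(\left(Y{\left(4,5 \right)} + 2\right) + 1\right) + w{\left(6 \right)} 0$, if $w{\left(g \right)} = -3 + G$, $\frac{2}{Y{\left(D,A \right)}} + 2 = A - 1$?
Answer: $4$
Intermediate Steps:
$Y{\left(D,A \right)} = \frac{2}{-3 + A}$ ($Y{\left(D,A \right)} = \frac{2}{-2 + \left(A - 1\right)} = \frac{2}{-2 + \left(-1 + A\right)} = \frac{2}{-3 + A}$)
$G = -2$ ($G = \left(0 + 2\right) - 4 = 2 - 4 = -2$)
$w{\left(g \right)} = -5$ ($w{\left(g \right)} = -3 - 2 = -5$)
$\left(\left(Y{\left(4,5 \right)} + 2\right) + 1\right) + w{\left(6 \right)} 0 = \left(\left(\frac{2}{-3 + 5} + 2\right) + 1\right) - 0 = \left(\left(\frac{2}{2} + 2\right) + 1\right) + 0 = \left(\left(2 \cdot \frac{1}{2} + 2\right) + 1\right) + 0 = \left(\left(1 + 2\right) + 1\right) + 0 = \left(3 + 1\right) + 0 = 4 + 0 = 4$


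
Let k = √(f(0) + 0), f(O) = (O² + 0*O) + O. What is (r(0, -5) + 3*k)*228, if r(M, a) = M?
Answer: 0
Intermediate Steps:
f(O) = O + O² (f(O) = (O² + 0) + O = O² + O = O + O²)
k = 0 (k = √(0*(1 + 0) + 0) = √(0*1 + 0) = √(0 + 0) = √0 = 0)
(r(0, -5) + 3*k)*228 = (0 + 3*0)*228 = (0 + 0)*228 = 0*228 = 0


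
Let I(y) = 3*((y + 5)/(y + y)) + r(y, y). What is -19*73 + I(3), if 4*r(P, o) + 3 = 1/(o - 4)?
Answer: -1384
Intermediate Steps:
r(P, o) = -¾ + 1/(4*(-4 + o)) (r(P, o) = -¾ + 1/(4*(o - 4)) = -¾ + 1/(4*(-4 + o)))
I(y) = (13 - 3*y)/(4*(-4 + y)) + 3*(5 + y)/(2*y) (I(y) = 3*((y + 5)/(y + y)) + (13 - 3*y)/(4*(-4 + y)) = 3*((5 + y)/((2*y))) + (13 - 3*y)/(4*(-4 + y)) = 3*((5 + y)*(1/(2*y))) + (13 - 3*y)/(4*(-4 + y)) = 3*((5 + y)/(2*y)) + (13 - 3*y)/(4*(-4 + y)) = 3*(5 + y)/(2*y) + (13 - 3*y)/(4*(-4 + y)) = (13 - 3*y)/(4*(-4 + y)) + 3*(5 + y)/(2*y))
-19*73 + I(3) = -19*73 + (¼)*(-120 + 3*3² + 19*3)/(3*(-4 + 3)) = -1387 + (¼)*(⅓)*(-120 + 3*9 + 57)/(-1) = -1387 + (¼)*(⅓)*(-1)*(-120 + 27 + 57) = -1387 + (¼)*(⅓)*(-1)*(-36) = -1387 + 3 = -1384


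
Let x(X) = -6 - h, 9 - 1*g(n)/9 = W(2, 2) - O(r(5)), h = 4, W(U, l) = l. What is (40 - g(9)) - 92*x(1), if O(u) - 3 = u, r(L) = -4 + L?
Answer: 861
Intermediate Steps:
O(u) = 3 + u
g(n) = 99 (g(n) = 81 - 9*(2 - (3 + (-4 + 5))) = 81 - 9*(2 - (3 + 1)) = 81 - 9*(2 - 1*4) = 81 - 9*(2 - 4) = 81 - 9*(-2) = 81 + 18 = 99)
x(X) = -10 (x(X) = -6 - 1*4 = -6 - 4 = -10)
(40 - g(9)) - 92*x(1) = (40 - 1*99) - 92*(-10) = (40 - 99) + 920 = -59 + 920 = 861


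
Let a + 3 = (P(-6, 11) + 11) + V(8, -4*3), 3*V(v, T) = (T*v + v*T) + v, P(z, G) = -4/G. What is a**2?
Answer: 3139984/1089 ≈ 2883.4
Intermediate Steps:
V(v, T) = v/3 + 2*T*v/3 (V(v, T) = ((T*v + v*T) + v)/3 = ((T*v + T*v) + v)/3 = (2*T*v + v)/3 = (v + 2*T*v)/3 = v/3 + 2*T*v/3)
a = -1772/33 (a = -3 + ((-4/11 + 11) + (1/3)*8*(1 + 2*(-4*3))) = -3 + ((-4*1/11 + 11) + (1/3)*8*(1 + 2*(-12))) = -3 + ((-4/11 + 11) + (1/3)*8*(1 - 24)) = -3 + (117/11 + (1/3)*8*(-23)) = -3 + (117/11 - 184/3) = -3 - 1673/33 = -1772/33 ≈ -53.697)
a**2 = (-1772/33)**2 = 3139984/1089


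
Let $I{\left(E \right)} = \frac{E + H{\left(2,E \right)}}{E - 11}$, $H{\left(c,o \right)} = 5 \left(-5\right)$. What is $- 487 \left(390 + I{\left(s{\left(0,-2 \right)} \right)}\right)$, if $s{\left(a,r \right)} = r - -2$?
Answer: $- \frac{2101405}{11} \approx -1.9104 \cdot 10^{5}$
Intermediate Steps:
$H{\left(c,o \right)} = -25$
$s{\left(a,r \right)} = 2 + r$ ($s{\left(a,r \right)} = r + 2 = 2 + r$)
$I{\left(E \right)} = \frac{-25 + E}{-11 + E}$ ($I{\left(E \right)} = \frac{E - 25}{E - 11} = \frac{-25 + E}{-11 + E}$)
$- 487 \left(390 + I{\left(s{\left(0,-2 \right)} \right)}\right) = - 487 \left(390 + \frac{-25 + \left(2 - 2\right)}{-11 + \left(2 - 2\right)}\right) = - 487 \left(390 + \frac{-25 + 0}{-11 + 0}\right) = - 487 \left(390 + \frac{1}{-11} \left(-25\right)\right) = - 487 \left(390 - - \frac{25}{11}\right) = - 487 \left(390 + \frac{25}{11}\right) = \left(-487\right) \frac{4315}{11} = - \frac{2101405}{11}$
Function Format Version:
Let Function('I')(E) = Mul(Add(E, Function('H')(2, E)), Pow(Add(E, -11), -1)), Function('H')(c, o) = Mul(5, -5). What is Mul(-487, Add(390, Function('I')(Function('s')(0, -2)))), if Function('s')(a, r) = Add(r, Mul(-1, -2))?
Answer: Rational(-2101405, 11) ≈ -1.9104e+5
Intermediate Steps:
Function('H')(c, o) = -25
Function('s')(a, r) = Add(2, r) (Function('s')(a, r) = Add(r, 2) = Add(2, r))
Function('I')(E) = Mul(Pow(Add(-11, E), -1), Add(-25, E)) (Function('I')(E) = Mul(Add(E, -25), Pow(Add(E, -11), -1)) = Mul(Add(-25, E), Pow(Add(-11, E), -1)) = Mul(Pow(Add(-11, E), -1), Add(-25, E)))
Mul(-487, Add(390, Function('I')(Function('s')(0, -2)))) = Mul(-487, Add(390, Mul(Pow(Add(-11, Add(2, -2)), -1), Add(-25, Add(2, -2))))) = Mul(-487, Add(390, Mul(Pow(Add(-11, 0), -1), Add(-25, 0)))) = Mul(-487, Add(390, Mul(Pow(-11, -1), -25))) = Mul(-487, Add(390, Mul(Rational(-1, 11), -25))) = Mul(-487, Add(390, Rational(25, 11))) = Mul(-487, Rational(4315, 11)) = Rational(-2101405, 11)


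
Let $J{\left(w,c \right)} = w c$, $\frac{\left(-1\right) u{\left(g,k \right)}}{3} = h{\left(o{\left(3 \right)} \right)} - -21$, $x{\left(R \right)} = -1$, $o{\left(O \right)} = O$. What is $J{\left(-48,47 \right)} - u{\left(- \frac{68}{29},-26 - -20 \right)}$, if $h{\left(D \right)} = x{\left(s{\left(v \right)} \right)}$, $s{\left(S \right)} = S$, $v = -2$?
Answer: $-2196$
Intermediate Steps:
$h{\left(D \right)} = -1$
$u{\left(g,k \right)} = -60$ ($u{\left(g,k \right)} = - 3 \left(-1 - -21\right) = - 3 \left(-1 + 21\right) = \left(-3\right) 20 = -60$)
$J{\left(w,c \right)} = c w$
$J{\left(-48,47 \right)} - u{\left(- \frac{68}{29},-26 - -20 \right)} = 47 \left(-48\right) - -60 = -2256 + 60 = -2196$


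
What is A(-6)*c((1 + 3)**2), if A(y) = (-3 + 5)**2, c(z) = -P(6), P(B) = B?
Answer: -24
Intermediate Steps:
c(z) = -6 (c(z) = -1*6 = -6)
A(y) = 4 (A(y) = 2**2 = 4)
A(-6)*c((1 + 3)**2) = 4*(-6) = -24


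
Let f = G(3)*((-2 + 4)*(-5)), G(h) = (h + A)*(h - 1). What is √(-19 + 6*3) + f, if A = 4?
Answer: -140 + I ≈ -140.0 + 1.0*I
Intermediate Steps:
G(h) = (-1 + h)*(4 + h) (G(h) = (h + 4)*(h - 1) = (4 + h)*(-1 + h) = (-1 + h)*(4 + h))
f = -140 (f = (-4 + 3² + 3*3)*((-2 + 4)*(-5)) = (-4 + 9 + 9)*(2*(-5)) = 14*(-10) = -140)
√(-19 + 6*3) + f = √(-19 + 6*3) - 140 = √(-19 + 18) - 140 = √(-1) - 140 = I - 140 = -140 + I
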